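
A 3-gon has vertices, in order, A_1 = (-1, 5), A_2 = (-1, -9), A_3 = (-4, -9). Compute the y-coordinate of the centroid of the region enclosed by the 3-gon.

Apply the surveyor's formula. First the cross-terms c_i = x_i·y_{i+1} − x_{i+1}·y_i:
  14, -27, -29  ⇒  2A = -42, A = -21.
Then Σ (y_i + y_{i+1})·c_i = 546, so ȳ = 546 / (6·(-21)) = -13/3.

-13/3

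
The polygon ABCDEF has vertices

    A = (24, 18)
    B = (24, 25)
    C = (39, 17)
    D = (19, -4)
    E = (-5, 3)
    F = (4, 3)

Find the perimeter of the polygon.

112

|AB| = √((0)² + (7)²) = √49 = 7
|BC| = √((15)² + (-8)²) = √289 = 17
|CD| = √((-20)² + (-21)²) = √841 = 29
|DE| = √((-24)² + (7)²) = √625 = 25
|EF| = √((9)² + (0)²) = √81 = 9
|FA| = √((20)² + (15)²) = √625 = 25
Perimeter = 7 + 17 + 29 + 25 + 9 + 25 = 112.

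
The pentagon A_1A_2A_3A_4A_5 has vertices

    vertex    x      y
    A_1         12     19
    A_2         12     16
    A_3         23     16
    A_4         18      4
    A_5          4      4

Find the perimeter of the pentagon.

58

|A_1A_2| = √((0)² + (-3)²) = √9 = 3
|A_2A_3| = √((11)² + (0)²) = √121 = 11
|A_3A_4| = √((-5)² + (-12)²) = √169 = 13
|A_4A_5| = √((-14)² + (0)²) = √196 = 14
|A_5A_1| = √((8)² + (15)²) = √289 = 17
Perimeter = 3 + 11 + 13 + 14 + 17 = 58.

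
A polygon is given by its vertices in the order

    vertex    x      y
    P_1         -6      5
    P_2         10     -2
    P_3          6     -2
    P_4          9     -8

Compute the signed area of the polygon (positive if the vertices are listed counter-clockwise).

-39.5

Apply the shoelace (surveyor's) formula: 2A = Σ (x_i·y_{i+1} − x_{i+1}·y_i), indices taken mod 4.
P_1→P_2: (-6)(-2) − (10)(5) = -38
P_2→P_3: (10)(-2) − (6)(-2) = -8
P_3→P_4: (6)(-8) − (9)(-2) = -30
P_4→P_1: (9)(5) − (-6)(-8) = -3
Σ = -79
Signed area = Σ/2 = -39.5 (negative ⇒ clockwise traversal).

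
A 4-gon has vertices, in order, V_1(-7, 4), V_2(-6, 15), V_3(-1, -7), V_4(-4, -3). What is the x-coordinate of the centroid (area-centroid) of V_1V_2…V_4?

-593/129

Apply the surveyor's formula. First the cross-terms c_i = x_i·y_{i+1} − x_{i+1}·y_i:
  -81, 57, -25, -37  ⇒  2A = -86, A = -43.
Then Σ (x_i + x_{i+1})·c_i = 1186, so x̄ = 1186 / (6·(-43)) = -593/129.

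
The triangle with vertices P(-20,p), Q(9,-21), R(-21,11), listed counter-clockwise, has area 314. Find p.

-11

Write out the shoelace sum; only the two edges meeting at P involve p:
2·Area = [((-21)·p − (-20)·11) + ((-20)·(-21) − 9·p)] + -342
       = -30·p + 298 = 628
⇒ p = -11.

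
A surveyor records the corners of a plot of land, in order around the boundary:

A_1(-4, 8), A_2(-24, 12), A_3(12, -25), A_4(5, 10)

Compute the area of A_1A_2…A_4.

462.5

Apply the shoelace formula: 2A = Σ (x_i·y_{i+1} − x_{i+1}·y_i), indices taken mod 4.
A_1→A_2: (-4)(12) − (-24)(8) = 144
A_2→A_3: (-24)(-25) − (12)(12) = 456
A_3→A_4: (12)(10) − (5)(-25) = 245
A_4→A_1: (5)(8) − (-4)(10) = 80
Σ = 925
Area = |Σ|/2 = 462.5.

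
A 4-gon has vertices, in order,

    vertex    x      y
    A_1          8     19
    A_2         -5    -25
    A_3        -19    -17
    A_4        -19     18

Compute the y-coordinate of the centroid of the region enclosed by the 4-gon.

52/111

Apply the shoelace formula. First the cross-terms c_i = x_i·y_{i+1} − x_{i+1}·y_i:
  -105, -390, -665, -505  ⇒  2A = -1665, A = -832.5.
Then Σ (y_i + y_{i+1})·c_i = -2340, so ȳ = -2340 / (6·(-832.5)) = 52/111.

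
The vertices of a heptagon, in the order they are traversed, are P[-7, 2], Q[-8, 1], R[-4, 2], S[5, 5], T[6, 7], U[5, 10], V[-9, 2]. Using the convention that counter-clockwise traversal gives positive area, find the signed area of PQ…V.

46.5

P→Q: (-7)(1) − (-8)(2) = 9
Q→R: (-8)(2) − (-4)(1) = -12
R→S: (-4)(5) − (5)(2) = -30
S→T: (5)(7) − (6)(5) = 5
T→U: (6)(10) − (5)(7) = 25
U→V: (5)(2) − (-9)(10) = 100
V→P: (-9)(2) − (-7)(2) = -4
Σ = 93
Signed area = Σ/2 = 46.5 (positive ⇒ counter-clockwise traversal).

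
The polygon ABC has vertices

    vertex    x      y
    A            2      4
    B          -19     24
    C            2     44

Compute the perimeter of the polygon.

|AB| = √((-21)² + (20)²) = √841 = 29
|BC| = √((21)² + (20)²) = √841 = 29
|CA| = √((0)² + (-40)²) = √1600 = 40
Perimeter = 29 + 29 + 40 = 98.

98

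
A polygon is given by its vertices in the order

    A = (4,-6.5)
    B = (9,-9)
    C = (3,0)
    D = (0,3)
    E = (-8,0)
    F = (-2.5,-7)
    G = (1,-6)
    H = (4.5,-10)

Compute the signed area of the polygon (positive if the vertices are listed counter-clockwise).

Σ = (22.5) + (27) + (9) + (24) + (56) + (22) + (17) + (10.75) = 188.25
Signed area = Σ/2 = 94.125 (positive ⇒ counter-clockwise traversal).

94.125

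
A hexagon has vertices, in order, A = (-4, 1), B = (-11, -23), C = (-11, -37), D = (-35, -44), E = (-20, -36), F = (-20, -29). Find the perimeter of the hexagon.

|AB| = √((-7)² + (-24)²) = √625 = 25
|BC| = √((0)² + (-14)²) = √196 = 14
|CD| = √((-24)² + (-7)²) = √625 = 25
|DE| = √((15)² + (8)²) = √289 = 17
|EF| = √((0)² + (7)²) = √49 = 7
|FA| = √((16)² + (30)²) = √1156 = 34
Perimeter = 25 + 14 + 25 + 17 + 7 + 34 = 122.

122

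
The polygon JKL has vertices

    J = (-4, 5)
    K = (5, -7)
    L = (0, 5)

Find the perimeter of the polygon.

32

|JK| = √((9)² + (-12)²) = √225 = 15
|KL| = √((-5)² + (12)²) = √169 = 13
|LJ| = √((-4)² + (0)²) = √16 = 4
Perimeter = 15 + 13 + 4 = 32.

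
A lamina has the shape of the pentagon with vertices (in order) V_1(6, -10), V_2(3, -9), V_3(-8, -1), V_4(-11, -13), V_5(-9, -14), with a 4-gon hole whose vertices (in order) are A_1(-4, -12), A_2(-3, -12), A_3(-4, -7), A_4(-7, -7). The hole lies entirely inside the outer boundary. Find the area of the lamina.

92.5

Outer boundary:
Apply the surveyor's formula: 2A = Σ (x_i·y_{i+1} − x_{i+1}·y_i), indices taken mod 5.
Σ = (-24) + (-75) + (93) + (37) + (174) = 205
Area = |Σ|/2 = 102.5.
Hole:
Cross-terms: 12, -27, -21, 56  ⇒  Σ = 20
Area = |Σ|/2 = 10.
Net area = 102.5 − 10 = 92.5.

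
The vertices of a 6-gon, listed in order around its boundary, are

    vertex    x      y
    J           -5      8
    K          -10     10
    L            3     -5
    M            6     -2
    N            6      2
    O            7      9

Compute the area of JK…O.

119.5

Apply the surveyor's formula: 2A = Σ (x_i·y_{i+1} − x_{i+1}·y_i), indices taken mod 6.
Σ = (30) + (20) + (24) + (24) + (40) + (101) = 239
Area = |Σ|/2 = 119.5.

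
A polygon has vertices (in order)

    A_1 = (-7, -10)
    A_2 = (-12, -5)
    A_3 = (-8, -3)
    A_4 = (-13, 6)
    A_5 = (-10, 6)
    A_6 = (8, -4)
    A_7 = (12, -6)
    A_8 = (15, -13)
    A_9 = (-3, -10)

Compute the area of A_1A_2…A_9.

248.5

Cross-terms: -85, -4, -87, -18, -8, 0, -66, -189, -40  ⇒  Σ = -497
Area = |Σ|/2 = 248.5.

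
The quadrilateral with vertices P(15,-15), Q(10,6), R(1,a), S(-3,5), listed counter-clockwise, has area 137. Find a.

The doubled signed area Σ (x_i y_{i+1} − x_{i+1} y_i) is linear in a.
With a=0 it equals 209; the coefficient of a is 13 (from the two edges through R).
So 13·a + 209 = 2·137 = 274 ⇒ a = 5.

5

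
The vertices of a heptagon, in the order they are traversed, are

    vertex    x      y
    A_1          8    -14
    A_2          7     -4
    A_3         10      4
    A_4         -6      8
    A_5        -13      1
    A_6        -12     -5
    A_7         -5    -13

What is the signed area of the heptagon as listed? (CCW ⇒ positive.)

Apply the surveyor's formula: 2A = Σ (x_i·y_{i+1} − x_{i+1}·y_i), indices taken mod 7.
Σ = (66) + (68) + (104) + (98) + (77) + (131) + (174) = 718
Signed area = Σ/2 = 359 (positive ⇒ counter-clockwise traversal).

359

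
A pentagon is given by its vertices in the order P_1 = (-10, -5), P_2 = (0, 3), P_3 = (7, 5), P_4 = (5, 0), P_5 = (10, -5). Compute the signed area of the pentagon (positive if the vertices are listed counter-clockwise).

Apply the shoelace formula: 2A = Σ (x_i·y_{i+1} − x_{i+1}·y_i), indices taken mod 5.
Cross-terms: -30, -21, -25, -25, -100  ⇒  Σ = -201
Signed area = Σ/2 = -100.5 (negative ⇒ clockwise traversal).

-100.5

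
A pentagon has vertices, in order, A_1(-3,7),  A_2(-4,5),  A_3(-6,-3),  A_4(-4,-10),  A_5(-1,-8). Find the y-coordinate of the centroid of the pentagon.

Apply the shoelace formula. First the cross-terms c_i = x_i·y_{i+1} − x_{i+1}·y_i:
  13, 42, 48, 22, -31  ⇒  2A = 94, A = 47.
Then Σ (y_i + y_{i+1})·c_i = -749, so ȳ = -749 / (6·47) = -749/282.

-749/282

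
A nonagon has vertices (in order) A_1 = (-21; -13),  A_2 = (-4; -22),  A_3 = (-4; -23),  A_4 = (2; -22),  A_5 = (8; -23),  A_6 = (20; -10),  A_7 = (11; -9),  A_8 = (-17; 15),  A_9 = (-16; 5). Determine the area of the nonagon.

Apply the surveyor's formula: 2A = Σ (x_i·y_{i+1} − x_{i+1}·y_i), indices taken mod 9.
Σ = (410) + (4) + (134) + (130) + (380) + (-70) + (12) + (155) + (313) = 1468
Area = |Σ|/2 = 734.

734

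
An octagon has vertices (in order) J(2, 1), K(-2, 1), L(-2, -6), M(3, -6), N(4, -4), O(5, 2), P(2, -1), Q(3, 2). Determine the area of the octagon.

42.5

Apply Gauss's area formula: 2A = Σ (x_i·y_{i+1} − x_{i+1}·y_i), indices taken mod 8.
Cross-terms: 4, 14, 30, 12, 28, -9, 7, -1  ⇒  Σ = 85
Area = |Σ|/2 = 42.5.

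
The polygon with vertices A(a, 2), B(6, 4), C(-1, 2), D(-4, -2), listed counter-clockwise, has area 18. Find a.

5

Write out the shoelace sum; only the two edges meeting at A involve a:
2·Area = [((-4)·2 − a·(-2)) + (a·4 − 6·2)] + 26
       = 6·a + 6 = 36
⇒ a = 5.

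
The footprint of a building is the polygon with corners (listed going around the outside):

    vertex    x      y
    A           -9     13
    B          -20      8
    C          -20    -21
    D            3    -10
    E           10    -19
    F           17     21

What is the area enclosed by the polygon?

Apply Gauss's area formula: 2A = Σ (x_i·y_{i+1} − x_{i+1}·y_i), indices taken mod 6.
Σ = (188) + (580) + (263) + (43) + (533) + (410) = 2017
Area = |Σ|/2 = 1008.5.

1008.5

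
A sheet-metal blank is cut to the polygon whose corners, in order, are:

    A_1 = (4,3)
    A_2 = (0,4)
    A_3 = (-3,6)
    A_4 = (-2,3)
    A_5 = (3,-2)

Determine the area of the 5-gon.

A_1→A_2: (4)(4) − (0)(3) = 16
A_2→A_3: (0)(6) − (-3)(4) = 12
A_3→A_4: (-3)(3) − (-2)(6) = 3
A_4→A_5: (-2)(-2) − (3)(3) = -5
A_5→A_1: (3)(3) − (4)(-2) = 17
Σ = 43
Area = |Σ|/2 = 21.5.

21.5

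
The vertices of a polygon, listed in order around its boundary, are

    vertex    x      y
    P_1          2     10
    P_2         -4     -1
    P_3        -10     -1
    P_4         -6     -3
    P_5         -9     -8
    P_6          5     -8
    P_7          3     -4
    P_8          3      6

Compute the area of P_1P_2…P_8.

120.5

Apply the shoelace formula: 2A = Σ (x_i·y_{i+1} − x_{i+1}·y_i), indices taken mod 8.
P_1→P_2: (2)(-1) − (-4)(10) = 38
P_2→P_3: (-4)(-1) − (-10)(-1) = -6
P_3→P_4: (-10)(-3) − (-6)(-1) = 24
P_4→P_5: (-6)(-8) − (-9)(-3) = 21
P_5→P_6: (-9)(-8) − (5)(-8) = 112
P_6→P_7: (5)(-4) − (3)(-8) = 4
P_7→P_8: (3)(6) − (3)(-4) = 30
P_8→P_1: (3)(10) − (2)(6) = 18
Σ = 241
Area = |Σ|/2 = 120.5.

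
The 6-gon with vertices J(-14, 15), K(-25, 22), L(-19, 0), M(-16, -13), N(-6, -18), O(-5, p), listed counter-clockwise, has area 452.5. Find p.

16

The doubled signed area Σ (x_i y_{i+1} − x_{i+1} y_i) is linear in p.
With p=0 it equals 777; the coefficient of p is 8 (from the two edges through O).
So 8·p + 777 = 2·452.5 = 905 ⇒ p = 16.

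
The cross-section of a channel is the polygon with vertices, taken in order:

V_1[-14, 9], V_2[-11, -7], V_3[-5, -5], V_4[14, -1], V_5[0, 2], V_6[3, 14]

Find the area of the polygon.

Σ = (197) + (20) + (75) + (28) + (-6) + (223) = 537
Area = |Σ|/2 = 268.5.

268.5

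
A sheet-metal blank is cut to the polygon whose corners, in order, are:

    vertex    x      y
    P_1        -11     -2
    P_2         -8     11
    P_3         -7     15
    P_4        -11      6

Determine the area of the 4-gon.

Cross-terms: -137, -43, 123, 88  ⇒  Σ = 31
Area = |Σ|/2 = 15.5.

15.5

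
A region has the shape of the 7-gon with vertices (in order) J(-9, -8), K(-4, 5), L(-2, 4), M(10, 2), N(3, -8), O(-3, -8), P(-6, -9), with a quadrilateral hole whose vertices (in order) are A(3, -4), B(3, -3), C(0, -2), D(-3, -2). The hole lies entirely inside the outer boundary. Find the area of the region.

153

Outer boundary:
Cross-terms: -77, -6, -44, -86, -48, -21, -33  ⇒  Σ = -315
Area = |Σ|/2 = 157.5.
Hole:
Apply the shoelace (surveyor's) formula: 2A = Σ (x_i·y_{i+1} − x_{i+1}·y_i), indices taken mod 4.
A→B: (3)(-3) − (3)(-4) = 3
B→C: (3)(-2) − (0)(-3) = -6
C→D: (0)(-2) − (-3)(-2) = -6
D→A: (-3)(-4) − (3)(-2) = 18
Σ = 9
Area = |Σ|/2 = 4.5.
Net area = 157.5 − 4.5 = 153.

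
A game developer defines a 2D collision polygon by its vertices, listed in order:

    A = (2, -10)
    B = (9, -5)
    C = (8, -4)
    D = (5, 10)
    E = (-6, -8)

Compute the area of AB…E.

Apply Gauss's area formula: 2A = Σ (x_i·y_{i+1} − x_{i+1}·y_i), indices taken mod 5.
Σ = (80) + (4) + (100) + (20) + (76) = 280
Area = |Σ|/2 = 140.

140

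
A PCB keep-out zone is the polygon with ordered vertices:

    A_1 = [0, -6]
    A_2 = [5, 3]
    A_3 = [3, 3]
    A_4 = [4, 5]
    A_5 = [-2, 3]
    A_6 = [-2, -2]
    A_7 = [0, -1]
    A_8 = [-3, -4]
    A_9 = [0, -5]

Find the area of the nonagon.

Cross-terms: 30, 6, 3, 22, 10, 2, -3, 15, 0  ⇒  Σ = 85
Area = |Σ|/2 = 42.5.

42.5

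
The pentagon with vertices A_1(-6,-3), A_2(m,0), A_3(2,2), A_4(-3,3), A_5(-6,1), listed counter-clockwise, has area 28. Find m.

Write out the shoelace sum; only the two edges meeting at A_2 involve m:
2·Area = [((-6)·0 − m·(-3)) + (m·2 − 2·0)] + 51
       = 5·m + 51 = 56
⇒ m = 1.

1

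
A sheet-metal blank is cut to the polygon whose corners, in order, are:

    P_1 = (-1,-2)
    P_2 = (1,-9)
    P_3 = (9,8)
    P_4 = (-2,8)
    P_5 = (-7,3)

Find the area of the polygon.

Apply the shoelace formula: 2A = Σ (x_i·y_{i+1} − x_{i+1}·y_i), indices taken mod 5.
Σ = (11) + (89) + (88) + (50) + (17) = 255
Area = |Σ|/2 = 127.5.

127.5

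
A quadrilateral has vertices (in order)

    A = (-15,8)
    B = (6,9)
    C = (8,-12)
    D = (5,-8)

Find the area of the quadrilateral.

205.5

Apply Gauss's area formula: 2A = Σ (x_i·y_{i+1} − x_{i+1}·y_i), indices taken mod 4.
A→B: (-15)(9) − (6)(8) = -183
B→C: (6)(-12) − (8)(9) = -144
C→D: (8)(-8) − (5)(-12) = -4
D→A: (5)(8) − (-15)(-8) = -80
Σ = -411
Area = |Σ|/2 = 205.5.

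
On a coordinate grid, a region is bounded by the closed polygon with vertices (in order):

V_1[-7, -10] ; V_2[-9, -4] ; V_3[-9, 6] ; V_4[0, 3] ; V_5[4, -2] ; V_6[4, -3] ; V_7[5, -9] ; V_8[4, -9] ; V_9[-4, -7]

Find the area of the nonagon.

Apply the surveyor's formula: 2A = Σ (x_i·y_{i+1} − x_{i+1}·y_i), indices taken mod 9.
V_1→V_2: (-7)(-4) − (-9)(-10) = -62
V_2→V_3: (-9)(6) − (-9)(-4) = -90
V_3→V_4: (-9)(3) − (0)(6) = -27
V_4→V_5: (0)(-2) − (4)(3) = -12
V_5→V_6: (4)(-3) − (4)(-2) = -4
V_6→V_7: (4)(-9) − (5)(-3) = -21
V_7→V_8: (5)(-9) − (4)(-9) = -9
V_8→V_9: (4)(-7) − (-4)(-9) = -64
V_9→V_1: (-4)(-10) − (-7)(-7) = -9
Σ = -298
Area = |Σ|/2 = 149.

149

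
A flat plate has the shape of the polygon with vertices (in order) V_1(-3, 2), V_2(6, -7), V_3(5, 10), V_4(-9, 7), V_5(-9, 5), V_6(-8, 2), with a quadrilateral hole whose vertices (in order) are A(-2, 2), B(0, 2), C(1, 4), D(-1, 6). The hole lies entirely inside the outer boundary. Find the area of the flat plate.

122.5

Outer boundary:
Cross-terms: 9, 95, 125, 18, 22, -10  ⇒  Σ = 259
Area = |Σ|/2 = 129.5.
Hole:
Apply the shoelace formula: 2A = Σ (x_i·y_{i+1} − x_{i+1}·y_i), indices taken mod 4.
Cross-terms: -4, -2, 10, 10  ⇒  Σ = 14
Area = |Σ|/2 = 7.
Net area = 129.5 − 7 = 122.5.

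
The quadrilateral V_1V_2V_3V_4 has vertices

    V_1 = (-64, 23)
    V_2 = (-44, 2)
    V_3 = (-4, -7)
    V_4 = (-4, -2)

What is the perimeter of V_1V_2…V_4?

|V_1V_2| = √((20)² + (-21)²) = √841 = 29
|V_2V_3| = √((40)² + (-9)²) = √1681 = 41
|V_3V_4| = √((0)² + (5)²) = √25 = 5
|V_4V_1| = √((-60)² + (25)²) = √4225 = 65
Perimeter = 29 + 41 + 5 + 65 = 140.

140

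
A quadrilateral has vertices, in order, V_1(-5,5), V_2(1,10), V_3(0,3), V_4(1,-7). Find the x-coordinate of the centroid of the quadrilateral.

Apply the surveyor's formula. First the cross-terms c_i = x_i·y_{i+1} − x_{i+1}·y_i:
  -55, 3, -3, -30  ⇒  2A = -85, A = -42.5.
Then Σ (x_i + x_{i+1})·c_i = 340, so x̄ = 340 / (6·(-42.5)) = -4/3.

-4/3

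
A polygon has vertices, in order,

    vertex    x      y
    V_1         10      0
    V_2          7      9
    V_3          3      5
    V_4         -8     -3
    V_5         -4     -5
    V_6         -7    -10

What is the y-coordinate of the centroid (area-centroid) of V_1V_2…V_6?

-105/262

Apply Gauss's area formula. First the cross-terms c_i = x_i·y_{i+1} − x_{i+1}·y_i:
  90, 8, 31, 28, 5, 100  ⇒  2A = 262, A = 131.
Then Σ (y_i + y_{i+1})·c_i = -315, so ȳ = -315 / (6·131) = -105/262.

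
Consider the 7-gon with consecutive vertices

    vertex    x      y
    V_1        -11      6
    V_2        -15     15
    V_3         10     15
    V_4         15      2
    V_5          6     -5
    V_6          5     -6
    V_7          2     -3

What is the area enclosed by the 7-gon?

388.5

Σ = (-75) + (-375) + (-205) + (-87) + (-11) + (-3) + (-21) = -777
Area = |Σ|/2 = 388.5.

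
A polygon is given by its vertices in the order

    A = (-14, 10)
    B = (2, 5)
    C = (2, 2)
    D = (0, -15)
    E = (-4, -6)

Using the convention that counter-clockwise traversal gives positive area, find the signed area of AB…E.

Cross-terms: -90, -6, -30, -60, -124  ⇒  Σ = -310
Signed area = Σ/2 = -155 (negative ⇒ clockwise traversal).

-155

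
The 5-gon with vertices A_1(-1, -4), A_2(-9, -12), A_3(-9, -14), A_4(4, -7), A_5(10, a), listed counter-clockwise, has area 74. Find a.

1

Write out the shoelace sum; only the two edges meeting at A_5 involve a:
2·Area = [(4·a − 10·(-7)) + (10·(-4) − (-1)·a)] + 113
       = 5·a + 143 = 148
⇒ a = 1.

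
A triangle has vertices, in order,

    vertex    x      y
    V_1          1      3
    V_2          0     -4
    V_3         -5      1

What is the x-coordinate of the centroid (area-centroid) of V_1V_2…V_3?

Apply the shoelace (surveyor's) formula. First the cross-terms c_i = x_i·y_{i+1} − x_{i+1}·y_i:
  -4, -20, -16  ⇒  2A = -40, A = -20.
Then Σ (x_i + x_{i+1})·c_i = 160, so x̄ = 160 / (6·(-20)) = -4/3.

-4/3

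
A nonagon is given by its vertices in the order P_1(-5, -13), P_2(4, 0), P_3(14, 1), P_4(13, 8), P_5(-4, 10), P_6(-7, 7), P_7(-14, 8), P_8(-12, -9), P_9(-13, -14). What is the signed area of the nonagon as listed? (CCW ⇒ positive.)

386.5

Apply the shoelace formula: 2A = Σ (x_i·y_{i+1} − x_{i+1}·y_i), indices taken mod 9.
Cross-terms: 52, 4, 99, 162, 42, 42, 222, 51, 99  ⇒  Σ = 773
Signed area = Σ/2 = 386.5 (positive ⇒ counter-clockwise traversal).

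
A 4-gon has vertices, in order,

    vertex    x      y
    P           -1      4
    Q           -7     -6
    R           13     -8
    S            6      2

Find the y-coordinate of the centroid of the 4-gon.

Apply Gauss's area formula. First the cross-terms c_i = x_i·y_{i+1} − x_{i+1}·y_i:
  34, 134, 74, 26  ⇒  2A = 268, A = 134.
Then Σ (y_i + y_{i+1})·c_i = -2232, so ȳ = -2232 / (6·134) = -186/67.

-186/67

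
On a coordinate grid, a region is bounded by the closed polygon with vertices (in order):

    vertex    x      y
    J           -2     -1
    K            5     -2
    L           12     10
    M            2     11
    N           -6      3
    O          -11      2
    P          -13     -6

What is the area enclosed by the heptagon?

190.5

Apply the surveyor's formula: 2A = Σ (x_i·y_{i+1} − x_{i+1}·y_i), indices taken mod 7.
J→K: (-2)(-2) − (5)(-1) = 9
K→L: (5)(10) − (12)(-2) = 74
L→M: (12)(11) − (2)(10) = 112
M→N: (2)(3) − (-6)(11) = 72
N→O: (-6)(2) − (-11)(3) = 21
O→P: (-11)(-6) − (-13)(2) = 92
P→J: (-13)(-1) − (-2)(-6) = 1
Σ = 381
Area = |Σ|/2 = 190.5.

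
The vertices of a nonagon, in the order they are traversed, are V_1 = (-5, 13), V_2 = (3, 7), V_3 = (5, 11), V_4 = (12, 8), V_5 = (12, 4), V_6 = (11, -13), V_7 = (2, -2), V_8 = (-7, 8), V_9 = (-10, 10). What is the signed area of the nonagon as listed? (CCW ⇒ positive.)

-240

Apply the surveyor's formula: 2A = Σ (x_i·y_{i+1} − x_{i+1}·y_i), indices taken mod 9.
Σ = (-74) + (-2) + (-92) + (-48) + (-200) + (4) + (2) + (10) + (-80) = -480
Signed area = Σ/2 = -240 (negative ⇒ clockwise traversal).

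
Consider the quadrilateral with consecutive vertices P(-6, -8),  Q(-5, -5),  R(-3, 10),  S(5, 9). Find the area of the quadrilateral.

69

Σ = (-10) + (-65) + (-77) + (14) = -138
Area = |Σ|/2 = 69.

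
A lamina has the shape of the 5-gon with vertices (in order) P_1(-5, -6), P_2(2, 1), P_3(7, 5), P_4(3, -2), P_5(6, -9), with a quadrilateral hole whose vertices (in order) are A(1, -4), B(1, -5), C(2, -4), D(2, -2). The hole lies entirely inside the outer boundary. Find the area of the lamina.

Outer boundary:
Apply the shoelace (surveyor's) formula: 2A = Σ (x_i·y_{i+1} − x_{i+1}·y_i), indices taken mod 5.
Σ = (7) + (3) + (-29) + (-15) + (-81) = -115
Area = |Σ|/2 = 57.5.
Hole:
Apply Gauss's area formula: 2A = Σ (x_i·y_{i+1} − x_{i+1}·y_i), indices taken mod 4.
Σ = (-1) + (6) + (4) + (-6) = 3
Area = |Σ|/2 = 1.5.
Net area = 57.5 − 1.5 = 56.

56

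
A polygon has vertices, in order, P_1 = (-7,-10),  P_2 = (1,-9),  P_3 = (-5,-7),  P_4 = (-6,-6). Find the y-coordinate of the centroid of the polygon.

-229/27

Apply the surveyor's formula. First the cross-terms c_i = x_i·y_{i+1} − x_{i+1}·y_i:
  73, -52, -12, 18  ⇒  2A = 27, A = 13.5.
Then Σ (y_i + y_{i+1})·c_i = -687, so ȳ = -687 / (6·13.5) = -229/27.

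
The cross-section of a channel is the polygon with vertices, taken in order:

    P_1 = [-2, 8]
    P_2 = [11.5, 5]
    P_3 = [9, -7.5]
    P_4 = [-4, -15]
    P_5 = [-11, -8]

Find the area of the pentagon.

317.625

Apply the surveyor's formula: 2A = Σ (x_i·y_{i+1} − x_{i+1}·y_i), indices taken mod 5.
P_1→P_2: (-2)(5) − (11.5)(8) = -102
P_2→P_3: (11.5)(-7.5) − (9)(5) = -131.25
P_3→P_4: (9)(-15) − (-4)(-7.5) = -165
P_4→P_5: (-4)(-8) − (-11)(-15) = -133
P_5→P_1: (-11)(8) − (-2)(-8) = -104
Σ = -635.25
Area = |Σ|/2 = 317.625.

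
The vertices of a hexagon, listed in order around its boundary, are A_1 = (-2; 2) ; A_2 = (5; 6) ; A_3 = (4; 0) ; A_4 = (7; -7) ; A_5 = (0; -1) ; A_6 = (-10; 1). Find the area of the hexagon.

54.5

Apply Gauss's area formula: 2A = Σ (x_i·y_{i+1} − x_{i+1}·y_i), indices taken mod 6.
Cross-terms: -22, -24, -28, -7, -10, -18  ⇒  Σ = -109
Area = |Σ|/2 = 54.5.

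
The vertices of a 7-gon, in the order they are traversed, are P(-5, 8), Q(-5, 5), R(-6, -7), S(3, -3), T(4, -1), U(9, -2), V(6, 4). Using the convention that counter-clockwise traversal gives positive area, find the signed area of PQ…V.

Apply Gauss's area formula: 2A = Σ (x_i·y_{i+1} − x_{i+1}·y_i), indices taken mod 7.
Cross-terms: 15, 65, 39, 9, 1, 48, 68  ⇒  Σ = 245
Signed area = Σ/2 = 122.5 (positive ⇒ counter-clockwise traversal).

122.5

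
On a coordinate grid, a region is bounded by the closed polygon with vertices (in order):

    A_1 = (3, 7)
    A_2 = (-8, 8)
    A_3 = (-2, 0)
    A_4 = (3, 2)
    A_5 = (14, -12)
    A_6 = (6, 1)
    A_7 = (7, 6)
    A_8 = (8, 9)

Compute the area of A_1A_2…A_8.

93.5

Cross-terms: 80, 16, -4, -64, 86, 29, 15, 29  ⇒  Σ = 187
Area = |Σ|/2 = 93.5.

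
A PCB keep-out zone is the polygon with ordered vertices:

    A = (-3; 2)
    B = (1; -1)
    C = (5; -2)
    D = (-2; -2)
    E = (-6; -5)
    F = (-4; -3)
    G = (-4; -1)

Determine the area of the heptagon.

Apply the surveyor's formula: 2A = Σ (x_i·y_{i+1} − x_{i+1}·y_i), indices taken mod 7.
Σ = (1) + (3) + (-14) + (-2) + (-2) + (-8) + (-11) = -33
Area = |Σ|/2 = 16.5.

16.5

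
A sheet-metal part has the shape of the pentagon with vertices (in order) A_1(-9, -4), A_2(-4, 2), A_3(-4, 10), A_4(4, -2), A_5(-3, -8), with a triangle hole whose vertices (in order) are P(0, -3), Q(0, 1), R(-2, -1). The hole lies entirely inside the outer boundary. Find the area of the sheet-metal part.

Outer boundary:
Σ = (-34) + (-32) + (-32) + (-38) + (-60) = -196
Area = |Σ|/2 = 98.
Hole:
Σ = (0) + (2) + (6) = 8
Area = |Σ|/2 = 4.
Net area = 98 − 4 = 94.

94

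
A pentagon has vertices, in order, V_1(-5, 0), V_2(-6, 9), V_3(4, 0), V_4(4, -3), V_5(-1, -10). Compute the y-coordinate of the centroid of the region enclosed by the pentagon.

Apply the surveyor's formula. First the cross-terms c_i = x_i·y_{i+1} − x_{i+1}·y_i:
  -45, -36, -12, -43, -50  ⇒  2A = -186, A = -93.
Then Σ (y_i + y_{i+1})·c_i = 366, so ȳ = 366 / (6·(-93)) = -61/93.

-61/93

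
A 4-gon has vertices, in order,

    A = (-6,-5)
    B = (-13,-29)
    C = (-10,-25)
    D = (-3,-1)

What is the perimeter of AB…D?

60

|AB| = √((-7)² + (-24)²) = √625 = 25
|BC| = √((3)² + (4)²) = √25 = 5
|CD| = √((7)² + (24)²) = √625 = 25
|DA| = √((-3)² + (-4)²) = √25 = 5
Perimeter = 25 + 5 + 25 + 5 = 60.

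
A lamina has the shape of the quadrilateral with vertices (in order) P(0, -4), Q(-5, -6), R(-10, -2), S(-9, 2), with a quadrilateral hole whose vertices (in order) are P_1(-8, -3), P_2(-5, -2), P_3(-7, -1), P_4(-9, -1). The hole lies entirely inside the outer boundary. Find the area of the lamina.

31.5

Outer boundary:
Cross-terms: -20, -50, -38, 36  ⇒  Σ = -72
Area = |Σ|/2 = 36.
Hole:
Apply Gauss's area formula: 2A = Σ (x_i·y_{i+1} − x_{i+1}·y_i), indices taken mod 4.
Cross-terms: 1, -9, -2, 19  ⇒  Σ = 9
Area = |Σ|/2 = 4.5.
Net area = 36 − 4.5 = 31.5.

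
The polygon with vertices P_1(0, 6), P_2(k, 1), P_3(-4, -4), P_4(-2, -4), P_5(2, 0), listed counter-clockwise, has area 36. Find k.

-4

The doubled signed area Σ (x_i y_{i+1} − x_{i+1} y_i) is linear in k.
With k=0 it equals 32; the coefficient of k is -10 (from the two edges through P_2).
So -10·k + 32 = 2·36 = 72 ⇒ k = -4.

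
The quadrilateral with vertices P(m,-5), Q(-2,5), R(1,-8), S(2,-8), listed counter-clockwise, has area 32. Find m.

5

The doubled signed area Σ (x_i y_{i+1} − x_{i+1} y_i) is linear in m.
With m=0 it equals -1; the coefficient of m is 13 (from the two edges through P).
So 13·m + -1 = 2·32 = 64 ⇒ m = 5.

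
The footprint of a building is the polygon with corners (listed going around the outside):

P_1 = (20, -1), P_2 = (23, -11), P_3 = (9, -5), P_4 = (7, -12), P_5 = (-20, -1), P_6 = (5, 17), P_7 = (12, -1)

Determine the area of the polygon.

534.5

Cross-terms: -197, -16, -73, -247, -335, -209, 8  ⇒  Σ = -1069
Area = |Σ|/2 = 534.5.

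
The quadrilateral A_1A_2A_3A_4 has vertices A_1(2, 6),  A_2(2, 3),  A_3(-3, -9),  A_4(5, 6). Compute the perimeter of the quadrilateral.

36

|A_1A_2| = √((0)² + (-3)²) = √9 = 3
|A_2A_3| = √((-5)² + (-12)²) = √169 = 13
|A_3A_4| = √((8)² + (15)²) = √289 = 17
|A_4A_1| = √((-3)² + (0)²) = √9 = 3
Perimeter = 3 + 13 + 17 + 3 = 36.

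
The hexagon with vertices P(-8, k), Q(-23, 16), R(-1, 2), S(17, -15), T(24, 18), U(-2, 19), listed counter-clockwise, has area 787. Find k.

21

Write out the shoelace sum; only the two edges meeting at P involve k:
2·Area = [((-2)·k − (-8)·19) + ((-8)·16 − (-23)·k)] + 1109
       = 21·k + 1133 = 1574
⇒ k = 21.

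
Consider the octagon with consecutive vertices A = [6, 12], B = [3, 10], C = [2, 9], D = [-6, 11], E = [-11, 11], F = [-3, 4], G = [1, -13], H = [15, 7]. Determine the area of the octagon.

Cross-terms: 24, 7, 76, 55, -11, 35, 202, 138  ⇒  Σ = 526
Area = |Σ|/2 = 263.

263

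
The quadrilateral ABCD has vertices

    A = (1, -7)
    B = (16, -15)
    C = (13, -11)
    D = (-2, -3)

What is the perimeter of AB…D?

|AB| = √((15)² + (-8)²) = √289 = 17
|BC| = √((-3)² + (4)²) = √25 = 5
|CD| = √((-15)² + (8)²) = √289 = 17
|DA| = √((3)² + (-4)²) = √25 = 5
Perimeter = 17 + 5 + 17 + 5 = 44.

44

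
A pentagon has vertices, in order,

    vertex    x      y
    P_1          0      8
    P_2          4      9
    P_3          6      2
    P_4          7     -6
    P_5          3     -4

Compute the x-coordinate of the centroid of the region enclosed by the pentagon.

Apply the shoelace formula. First the cross-terms c_i = x_i·y_{i+1} − x_{i+1}·y_i:
  -32, -46, -50, -10, 24  ⇒  2A = -114, A = -57.
Then Σ (x_i + x_{i+1})·c_i = -1266, so x̄ = -1266 / (6·(-57)) = 211/57.

211/57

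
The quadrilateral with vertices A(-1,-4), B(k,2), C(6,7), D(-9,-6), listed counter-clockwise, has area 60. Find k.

7

The doubled signed area Σ (x_i y_{i+1} − x_{i+1} y_i) is linear in k.
With k=0 it equals 43; the coefficient of k is 11 (from the two edges through B).
So 11·k + 43 = 2·60 = 120 ⇒ k = 7.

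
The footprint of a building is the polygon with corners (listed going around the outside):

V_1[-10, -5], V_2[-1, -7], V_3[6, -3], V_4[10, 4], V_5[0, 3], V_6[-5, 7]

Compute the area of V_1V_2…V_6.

Apply the surveyor's formula: 2A = Σ (x_i·y_{i+1} − x_{i+1}·y_i), indices taken mod 6.
Σ = (65) + (45) + (54) + (30) + (15) + (95) = 304
Area = |Σ|/2 = 152.

152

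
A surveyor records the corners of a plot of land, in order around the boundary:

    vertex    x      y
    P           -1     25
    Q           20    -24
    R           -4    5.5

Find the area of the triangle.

278.25

Apply the shoelace (surveyor's) formula: 2A = Σ (x_i·y_{i+1} − x_{i+1}·y_i), indices taken mod 3.
Σ = (-476) + (14) + (-94.5) = -556.5
Area = |Σ|/2 = 278.25.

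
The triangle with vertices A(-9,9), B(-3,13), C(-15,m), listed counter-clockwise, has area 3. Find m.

Write out the shoelace sum; only the two edges meeting at C involve m:
2·Area = [((-3)·m − (-15)·13) + ((-15)·9 − (-9)·m)] + -90
       = 6·m + -30 = 6
⇒ m = 6.

6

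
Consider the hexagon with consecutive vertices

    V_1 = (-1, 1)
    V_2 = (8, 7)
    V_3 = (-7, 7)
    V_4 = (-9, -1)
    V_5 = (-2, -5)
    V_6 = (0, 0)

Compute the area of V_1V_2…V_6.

101.5

Apply the shoelace formula: 2A = Σ (x_i·y_{i+1} − x_{i+1}·y_i), indices taken mod 6.
Σ = (-15) + (105) + (70) + (43) + (0) + (0) = 203
Area = |Σ|/2 = 101.5.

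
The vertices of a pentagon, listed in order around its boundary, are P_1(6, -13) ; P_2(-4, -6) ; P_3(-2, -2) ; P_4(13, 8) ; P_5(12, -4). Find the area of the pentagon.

181

Apply Gauss's area formula: 2A = Σ (x_i·y_{i+1} − x_{i+1}·y_i), indices taken mod 5.
Σ = (-88) + (-4) + (10) + (-148) + (-132) = -362
Area = |Σ|/2 = 181.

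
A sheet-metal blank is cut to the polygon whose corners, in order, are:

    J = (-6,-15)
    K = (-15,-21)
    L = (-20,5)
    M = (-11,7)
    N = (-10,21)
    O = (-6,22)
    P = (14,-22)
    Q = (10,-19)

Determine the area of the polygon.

710

Apply the shoelace (surveyor's) formula: 2A = Σ (x_i·y_{i+1} − x_{i+1}·y_i), indices taken mod 8.
Cross-terms: -99, -495, -85, -161, -94, -176, -46, -264  ⇒  Σ = -1420
Area = |Σ|/2 = 710.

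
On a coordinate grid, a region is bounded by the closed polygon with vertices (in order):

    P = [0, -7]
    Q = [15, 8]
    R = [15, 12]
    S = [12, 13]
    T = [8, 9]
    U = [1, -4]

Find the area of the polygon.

Σ = (105) + (60) + (51) + (4) + (-41) + (-7) = 172
Area = |Σ|/2 = 86.

86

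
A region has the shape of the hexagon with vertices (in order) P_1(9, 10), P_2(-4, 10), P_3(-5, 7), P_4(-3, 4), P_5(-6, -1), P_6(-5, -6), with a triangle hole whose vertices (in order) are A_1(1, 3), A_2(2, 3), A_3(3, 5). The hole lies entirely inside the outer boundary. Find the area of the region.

Outer boundary:
P_1→P_2: (9)(10) − (-4)(10) = 130
P_2→P_3: (-4)(7) − (-5)(10) = 22
P_3→P_4: (-5)(4) − (-3)(7) = 1
P_4→P_5: (-3)(-1) − (-6)(4) = 27
P_5→P_6: (-6)(-6) − (-5)(-1) = 31
P_6→P_1: (-5)(10) − (9)(-6) = 4
Σ = 215
Area = |Σ|/2 = 107.5.
Hole:
Σ = (-3) + (1) + (4) = 2
Area = |Σ|/2 = 1.
Net area = 107.5 − 1 = 106.5.

106.5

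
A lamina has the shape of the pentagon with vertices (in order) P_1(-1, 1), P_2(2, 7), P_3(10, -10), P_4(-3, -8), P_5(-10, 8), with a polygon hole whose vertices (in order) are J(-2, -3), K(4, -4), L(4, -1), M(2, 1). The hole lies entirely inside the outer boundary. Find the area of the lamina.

Outer boundary:
Apply Gauss's area formula: 2A = Σ (x_i·y_{i+1} − x_{i+1}·y_i), indices taken mod 5.
Cross-terms: -9, -90, -110, -104, -2  ⇒  Σ = -315
Area = |Σ|/2 = 157.5.
Hole:
Apply the shoelace (surveyor's) formula: 2A = Σ (x_i·y_{i+1} − x_{i+1}·y_i), indices taken mod 4.
Cross-terms: 20, 12, 6, -4  ⇒  Σ = 34
Area = |Σ|/2 = 17.
Net area = 157.5 − 17 = 140.5.

140.5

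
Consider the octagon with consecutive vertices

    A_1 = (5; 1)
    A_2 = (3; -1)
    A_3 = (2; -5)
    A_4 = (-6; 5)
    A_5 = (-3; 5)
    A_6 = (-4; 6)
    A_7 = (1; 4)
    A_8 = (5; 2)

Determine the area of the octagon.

49.5

Cross-terms: -8, -13, -20, -15, 2, -22, -18, -5  ⇒  Σ = -99
Area = |Σ|/2 = 49.5.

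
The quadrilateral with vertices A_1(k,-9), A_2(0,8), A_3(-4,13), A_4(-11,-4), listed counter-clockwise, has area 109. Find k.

-6

Write out the shoelace sum; only the two edges meeting at A_1 involve k:
2·Area = [((-11)·(-9) − k·(-4)) + (k·8 − 0·(-9))] + 191
       = 12·k + 290 = 218
⇒ k = -6.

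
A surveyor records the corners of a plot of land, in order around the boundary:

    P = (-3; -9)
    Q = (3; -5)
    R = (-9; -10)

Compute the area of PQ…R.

9

Apply the surveyor's formula: 2A = Σ (x_i·y_{i+1} − x_{i+1}·y_i), indices taken mod 3.
Cross-terms: 42, -75, 51  ⇒  Σ = 18
Area = |Σ|/2 = 9.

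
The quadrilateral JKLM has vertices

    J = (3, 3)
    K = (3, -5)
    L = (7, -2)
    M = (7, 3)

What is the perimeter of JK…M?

|JK| = √((0)² + (-8)²) = √64 = 8
|KL| = √((4)² + (3)²) = √25 = 5
|LM| = √((0)² + (5)²) = √25 = 5
|MJ| = √((-4)² + (0)²) = √16 = 4
Perimeter = 8 + 5 + 5 + 4 = 22.

22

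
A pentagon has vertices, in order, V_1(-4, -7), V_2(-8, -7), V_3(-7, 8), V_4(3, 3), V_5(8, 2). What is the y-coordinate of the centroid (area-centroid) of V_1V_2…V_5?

11/126

Apply Gauss's area formula. First the cross-terms c_i = x_i·y_{i+1} − x_{i+1}·y_i:
  -28, -113, -45, -18, -48  ⇒  2A = -252, A = -126.
Then Σ (y_i + y_{i+1})·c_i = -66, so ȳ = -66 / (6·(-126)) = 11/126.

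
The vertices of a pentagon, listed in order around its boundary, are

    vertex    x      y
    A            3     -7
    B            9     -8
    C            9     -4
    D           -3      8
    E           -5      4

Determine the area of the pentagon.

93

Σ = (39) + (36) + (60) + (28) + (23) = 186
Area = |Σ|/2 = 93.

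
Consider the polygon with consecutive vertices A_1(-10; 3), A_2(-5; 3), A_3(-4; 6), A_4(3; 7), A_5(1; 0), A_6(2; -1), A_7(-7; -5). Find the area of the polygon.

Apply the shoelace (surveyor's) formula: 2A = Σ (x_i·y_{i+1} − x_{i+1}·y_i), indices taken mod 7.
Σ = (-15) + (-18) + (-46) + (-7) + (-1) + (-17) + (-71) = -175
Area = |Σ|/2 = 87.5.

87.5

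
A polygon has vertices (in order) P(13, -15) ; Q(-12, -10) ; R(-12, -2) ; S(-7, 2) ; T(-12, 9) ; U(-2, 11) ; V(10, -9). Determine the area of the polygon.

Apply the shoelace (surveyor's) formula: 2A = Σ (x_i·y_{i+1} − x_{i+1}·y_i), indices taken mod 7.
Σ = (-310) + (-96) + (-38) + (-39) + (-114) + (-92) + (-33) = -722
Area = |Σ|/2 = 361.

361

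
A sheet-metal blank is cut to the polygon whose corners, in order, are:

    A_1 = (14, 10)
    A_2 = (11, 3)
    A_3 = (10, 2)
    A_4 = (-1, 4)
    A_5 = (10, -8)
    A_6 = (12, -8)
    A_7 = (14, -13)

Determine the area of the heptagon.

Apply the shoelace formula: 2A = Σ (x_i·y_{i+1} − x_{i+1}·y_i), indices taken mod 7.
Cross-terms: -68, -8, 42, -32, 16, -44, 322  ⇒  Σ = 228
Area = |Σ|/2 = 114.

114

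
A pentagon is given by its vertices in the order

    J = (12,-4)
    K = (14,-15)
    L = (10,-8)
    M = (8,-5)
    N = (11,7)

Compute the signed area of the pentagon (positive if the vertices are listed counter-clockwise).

-44.5

Apply Gauss's area formula: 2A = Σ (x_i·y_{i+1} − x_{i+1}·y_i), indices taken mod 5.
Cross-terms: -124, 38, 14, 111, -128  ⇒  Σ = -89
Signed area = Σ/2 = -44.5 (negative ⇒ clockwise traversal).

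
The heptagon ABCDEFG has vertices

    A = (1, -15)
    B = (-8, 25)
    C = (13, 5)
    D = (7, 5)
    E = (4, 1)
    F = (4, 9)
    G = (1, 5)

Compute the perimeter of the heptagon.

114

|AB| = √((-9)² + (40)²) = √1681 = 41
|BC| = √((21)² + (-20)²) = √841 = 29
|CD| = √((-6)² + (0)²) = √36 = 6
|DE| = √((-3)² + (-4)²) = √25 = 5
|EF| = √((0)² + (8)²) = √64 = 8
|FG| = √((-3)² + (-4)²) = √25 = 5
|GA| = √((0)² + (-20)²) = √400 = 20
Perimeter = 41 + 29 + 6 + 5 + 8 + 5 + 20 = 114.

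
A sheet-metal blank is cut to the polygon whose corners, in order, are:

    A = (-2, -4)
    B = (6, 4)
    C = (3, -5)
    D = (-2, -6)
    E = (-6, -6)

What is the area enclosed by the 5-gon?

33

A→B: (-2)(4) − (6)(-4) = 16
B→C: (6)(-5) − (3)(4) = -42
C→D: (3)(-6) − (-2)(-5) = -28
D→E: (-2)(-6) − (-6)(-6) = -24
E→A: (-6)(-4) − (-2)(-6) = 12
Σ = -66
Area = |Σ|/2 = 33.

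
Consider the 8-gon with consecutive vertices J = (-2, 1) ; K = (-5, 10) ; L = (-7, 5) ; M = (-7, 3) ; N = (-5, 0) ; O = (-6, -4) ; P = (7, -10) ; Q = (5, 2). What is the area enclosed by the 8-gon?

120

Apply the shoelace (surveyor's) formula: 2A = Σ (x_i·y_{i+1} − x_{i+1}·y_i), indices taken mod 8.
Σ = (-15) + (45) + (14) + (15) + (20) + (88) + (64) + (9) = 240
Area = |Σ|/2 = 120.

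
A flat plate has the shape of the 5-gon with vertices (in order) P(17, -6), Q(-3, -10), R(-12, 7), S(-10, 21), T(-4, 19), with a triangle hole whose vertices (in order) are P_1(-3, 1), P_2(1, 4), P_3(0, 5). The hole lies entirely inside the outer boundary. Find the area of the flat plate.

454.5

Outer boundary:
Σ = (-188) + (-141) + (-182) + (-106) + (-299) = -916
Area = |Σ|/2 = 458.
Hole:
Apply Gauss's area formula: 2A = Σ (x_i·y_{i+1} − x_{i+1}·y_i), indices taken mod 3.
Cross-terms: -13, 5, 15  ⇒  Σ = 7
Area = |Σ|/2 = 3.5.
Net area = 458 − 3.5 = 454.5.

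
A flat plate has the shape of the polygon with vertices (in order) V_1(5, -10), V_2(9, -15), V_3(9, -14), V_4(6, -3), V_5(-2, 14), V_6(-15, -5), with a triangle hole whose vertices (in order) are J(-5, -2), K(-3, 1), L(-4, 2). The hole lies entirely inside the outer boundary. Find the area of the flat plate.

274.5

Outer boundary:
Σ = (15) + (9) + (57) + (78) + (220) + (175) = 554
Area = |Σ|/2 = 277.
Hole:
Cross-terms: -11, -2, 18  ⇒  Σ = 5
Area = |Σ|/2 = 2.5.
Net area = 277 − 2.5 = 274.5.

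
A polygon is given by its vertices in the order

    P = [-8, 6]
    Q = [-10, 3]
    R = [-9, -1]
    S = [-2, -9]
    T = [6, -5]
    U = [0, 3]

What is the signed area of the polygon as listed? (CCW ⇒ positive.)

Apply Gauss's area formula: 2A = Σ (x_i·y_{i+1} − x_{i+1}·y_i), indices taken mod 6.
Σ = (36) + (37) + (79) + (64) + (18) + (24) = 258
Signed area = Σ/2 = 129 (positive ⇒ counter-clockwise traversal).

129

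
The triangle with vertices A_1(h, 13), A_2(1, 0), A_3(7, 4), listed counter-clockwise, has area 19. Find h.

11

Write out the shoelace sum; only the two edges meeting at A_1 involve h:
2·Area = [(7·13 − h·4) + (h·0 − 1·13)] + 4
       = -4·h + 82 = 38
⇒ h = 11.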